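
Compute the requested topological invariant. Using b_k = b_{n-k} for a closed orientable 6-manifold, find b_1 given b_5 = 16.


Poincare duality for closed orientable n-manifolds: b_k = b_{n-k}.
Here n = 6, so b_1 = b_5 = 16

16


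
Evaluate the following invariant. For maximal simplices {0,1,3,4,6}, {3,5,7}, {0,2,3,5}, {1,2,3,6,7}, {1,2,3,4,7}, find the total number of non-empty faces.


Each maximal simplex on m vertices has 2^m - 1 nonempty faces.
Take the union (dedupe shared faces).
Total distinct faces = 79

79


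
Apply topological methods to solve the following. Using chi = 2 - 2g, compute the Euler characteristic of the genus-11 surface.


For a closed orientable surface of genus g: chi = 2 - 2g.
Here g = 11.
chi = 2 - 2*11 = 2 - 22 = -20

-20


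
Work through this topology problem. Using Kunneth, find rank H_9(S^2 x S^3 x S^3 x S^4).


Each S^d has Poincare polynomial 1 + t^d.
The product S^2 x S^3 x S^3 x S^4 has Poincare polynomial prod(1+t^d_i).
Expanding: b_0=1, b_2=1, b_3=2, b_4=1, b_5=2, b_6=2, b_7=2, b_8=1, b_9=2, b_10=1, b_12=1.
b_9 = 2

2


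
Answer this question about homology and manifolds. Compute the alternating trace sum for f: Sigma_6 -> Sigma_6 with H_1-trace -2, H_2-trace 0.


L(f) = tr(f_0*) - tr(f_1*) + tr(f_2*).
= 1 - (-2) + (0)
= 3

3


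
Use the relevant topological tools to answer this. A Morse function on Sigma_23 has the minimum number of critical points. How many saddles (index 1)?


A perfect Morse function has m_k = b_k.
For Sigma_23: b_0=1, b_1=2g=46, b_2=1.
Saddles m_1 = 2g = 46

46


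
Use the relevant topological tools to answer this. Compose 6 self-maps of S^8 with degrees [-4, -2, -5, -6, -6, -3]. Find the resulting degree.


Degree is multiplicative: deg(composition) = product of degrees.
= (-4) * (-2) * (-5) * (-6) * (-6) * (-3) = 4320

4320


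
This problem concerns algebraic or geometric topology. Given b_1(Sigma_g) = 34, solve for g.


For a closed orientable surface: b_1 = 2g.
34 = 2g
g = 34 / 2 = 17

17


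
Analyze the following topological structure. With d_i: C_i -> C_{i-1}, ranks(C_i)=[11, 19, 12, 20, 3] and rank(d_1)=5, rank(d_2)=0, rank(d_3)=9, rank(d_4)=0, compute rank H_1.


rank H_k = rank(ker d_k) - rank(im d_{k+1}).
rank(ker d_1) = rank(C_1) - rank(d_1) = 19 - 5 = 14.
rank(im d_{1+1}) = 0.
rank H_1 = 14 - 0 = 14

14


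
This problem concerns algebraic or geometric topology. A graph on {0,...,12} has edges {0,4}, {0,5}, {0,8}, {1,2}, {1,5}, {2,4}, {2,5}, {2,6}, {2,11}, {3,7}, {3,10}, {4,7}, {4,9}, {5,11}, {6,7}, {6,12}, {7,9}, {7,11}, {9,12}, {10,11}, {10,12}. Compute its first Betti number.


b_1 = E - V + (number of components).
E = 21, V = 13, components = 1.
b_1 = 21 - 13 + 1 = 9

9


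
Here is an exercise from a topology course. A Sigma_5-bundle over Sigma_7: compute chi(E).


For a fiber bundle F -> E -> B (with CW structure): chi(E) = chi(B) * chi(F).
chi(Sigma_7) = -12, chi(Sigma_5) = -8.
chi(E) = (-12) * (-8) = 96

96


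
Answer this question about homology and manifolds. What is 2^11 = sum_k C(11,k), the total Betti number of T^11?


b_k(T^11) = C(11,k), so the sum over k is sum_k C(11,k) = 2^11.
Total = 2^11 = 2048

2048


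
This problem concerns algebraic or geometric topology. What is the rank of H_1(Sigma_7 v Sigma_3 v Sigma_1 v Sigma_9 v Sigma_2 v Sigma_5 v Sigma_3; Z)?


For a wedge X v Y: reduced H_k(X v Y) = H_k(X) + H_k(Y).
Each Sigma_g contributes b_1 = 2g.
b_1 = 14 + 6 + 2 + 18 + 4 + 10 + 6 = 60

60


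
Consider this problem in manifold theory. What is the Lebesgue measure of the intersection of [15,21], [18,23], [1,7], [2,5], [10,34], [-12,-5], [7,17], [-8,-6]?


Intersection = [max(a_i), min(b_i)] = [18, -6].
Since 18 > -6, the intersection is empty.
Length = 0

0


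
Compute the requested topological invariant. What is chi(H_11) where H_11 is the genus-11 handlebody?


A genus-g handlebody deformation retracts to a wedge of g circles.
chi(vee_g S^1) = 1 - g.
chi(H_11) = 1 - 11 = -10

-10


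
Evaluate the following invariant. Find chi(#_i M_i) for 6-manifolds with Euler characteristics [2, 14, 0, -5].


For n-manifolds: chi(A#B) = chi(A) + chi(B) - chi(S^6).
chi(S^6) = 1 + (-1)^6 = 2.
chi(#) = (sum chi_i) - (4-1)*chi(S^6) = 11 - 3*2 = 5

5


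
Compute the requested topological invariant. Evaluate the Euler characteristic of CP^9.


CP^9 has one cell in each even dimension 0, 2, ..., 2*9 (9+1 cells total).
All cells are even-dimensional, so chi = number of cells.
chi = 9 + 1 = 10

10


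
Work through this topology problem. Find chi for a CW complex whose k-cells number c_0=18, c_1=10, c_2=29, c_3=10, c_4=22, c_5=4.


chi = sum_k (-1)^k c_k.
= (-1)^0*18 + (-1)^1*10 + (-1)^2*29 + (-1)^3*10 + (-1)^4*22 + (-1)^5*4
= (18) + (-10) + (29) + (-10) + (22) + (-4)
= 45

45


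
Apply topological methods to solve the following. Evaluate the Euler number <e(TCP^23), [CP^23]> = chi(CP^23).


For any closed oriented manifold, <e(TM),[M]> = chi(M).
chi(CP^23) = 23+1 = 24

24


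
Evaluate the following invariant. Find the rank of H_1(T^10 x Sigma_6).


pi_1(A x B) = pi_1(A) x pi_1(B); rank of abelianization = b_1.
b_1(T^10) = 10, b_1(Sigma_6) = 2*6 = 12.
b_1(product) = 10 + 12 = 22

22


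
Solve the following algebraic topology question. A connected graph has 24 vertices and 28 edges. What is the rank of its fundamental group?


For a connected graph: rank(pi_1) = b_1 = E - V + 1 = 1 - chi.
chi = V - E = 24 - 28 = -4.
rank = 1 - (-4) = 28 - 24 + 1 = 5

5


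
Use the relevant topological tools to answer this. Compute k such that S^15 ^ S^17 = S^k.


S^m ^ S^n = S^{m+n}.
k = 15 + 17 = 32

32


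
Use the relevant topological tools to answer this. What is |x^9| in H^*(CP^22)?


|x| = 2 in H^*(CP^n).
|x^9| = 9 * |x| = 9 * 2 = 18

18


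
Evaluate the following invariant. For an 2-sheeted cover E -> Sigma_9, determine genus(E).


For an n-sheeted cover: chi(E) = n * chi(B).
chi(Sigma_9) = 2 - 2*9 = -16.
chi(E) = 2 * (-16) = -32.
genus(E) = (2 - chi(E))/2 = (2 - (-32))/2 = 34/2 = 17

17


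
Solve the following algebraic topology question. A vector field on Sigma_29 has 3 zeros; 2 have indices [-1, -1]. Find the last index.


Poincare-Hopf: sum of indices = chi(M).
chi(Sigma_29) = 2 - 2*29 = -56.
Sum of known indices = -2.
x = chi - (sum known) = -56 - (-2) = -54

-54


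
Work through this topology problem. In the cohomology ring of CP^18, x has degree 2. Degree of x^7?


|x| = 2 in H^*(CP^n).
|x^7| = 7 * |x| = 7 * 2 = 14

14


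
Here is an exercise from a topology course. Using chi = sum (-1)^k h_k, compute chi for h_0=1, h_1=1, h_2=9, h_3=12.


Handles of index k contribute (-1)^k to chi (same as CW cells).
chi = (1) + (-1) + (9) + (-12) = -3

-3


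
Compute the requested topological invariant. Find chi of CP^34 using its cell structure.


CP^34 has one cell in each even dimension 0, 2, ..., 2*34 (34+1 cells total).
All cells are even-dimensional, so chi = number of cells.
chi = 34 + 1 = 35

35


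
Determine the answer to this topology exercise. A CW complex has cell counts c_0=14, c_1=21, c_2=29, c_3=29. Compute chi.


chi = sum_k (-1)^k c_k.
= (-1)^0*14 + (-1)^1*21 + (-1)^2*29 + (-1)^3*29
= (14) + (-21) + (29) + (-29)
= -7

-7


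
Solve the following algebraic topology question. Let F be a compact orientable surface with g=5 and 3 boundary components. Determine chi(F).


For a compact orientable surface with genus g and b boundary components: chi = 2 - 2g - b.
chi = 2 - 2*5 - 3 = 2 - 10 - 3 = -11

-11


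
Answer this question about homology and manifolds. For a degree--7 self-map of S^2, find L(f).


On S^2: L(f) = tr(f_0*) + (-1)^2 tr(f_2*) = 1 + (-1)^2 * deg(f).
L(f) = 1 + (-1)^2 * -7 = 1 + -7 = -6

-6


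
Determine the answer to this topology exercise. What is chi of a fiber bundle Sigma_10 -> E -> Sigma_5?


For a fiber bundle F -> E -> B (with CW structure): chi(E) = chi(B) * chi(F).
chi(Sigma_5) = -8, chi(Sigma_10) = -18.
chi(E) = (-8) * (-18) = 144

144


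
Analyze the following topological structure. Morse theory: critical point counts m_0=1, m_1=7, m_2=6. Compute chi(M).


Morse theory: chi(M) = sum_k (-1)^k m_k where m_k = #(index-k critical points).
= (1) + (-7) + (6) = 0

0


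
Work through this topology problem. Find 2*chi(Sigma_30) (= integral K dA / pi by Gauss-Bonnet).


Gauss-Bonnet: integral K dA = 2*pi*chi(M).
chi(Sigma_30) = 2 - 2*30 = -58.
(integral K dA)/pi = 2*chi = 2*(-58) = -116

-116


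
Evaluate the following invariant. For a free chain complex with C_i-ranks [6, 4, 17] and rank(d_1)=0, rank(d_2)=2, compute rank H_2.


rank H_k = rank(ker d_k) - rank(im d_{k+1}).
rank(ker d_2) = rank(C_2) - rank(d_2) = 17 - 2 = 15.
rank(im d_{2+1}) = 0.
rank H_2 = 15 - 0 = 15

15


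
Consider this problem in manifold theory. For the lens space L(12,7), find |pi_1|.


pi_1(L(p,q)) = Z/pZ for any q coprime to p.
|pi_1(L(12,7))| = 12

12


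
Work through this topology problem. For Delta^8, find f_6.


Delta^8 has 8+1 vertices. A 6-face is a choice of 6+1 vertices.
f_6 = C(8+1, 6+1) = C(9,7) = 36

36


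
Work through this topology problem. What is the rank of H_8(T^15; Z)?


By the Kunneth formula, b_k(T^n) = C(n,k).
b_8(T^15) = C(15,8).
C(15,8) = 15!/(8!*7!) = 6435

6435


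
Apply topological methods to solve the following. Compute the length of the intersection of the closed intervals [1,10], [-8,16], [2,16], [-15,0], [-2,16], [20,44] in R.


Intersection = [max(a_i), min(b_i)] = [20, 0].
Since 20 > 0, the intersection is empty.
Length = 0

0


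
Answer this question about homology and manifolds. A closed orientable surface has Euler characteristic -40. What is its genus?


chi = 2 - 2g for closed orientable surfaces.
-40 = 2 - 2g
2g = 2 - (-40) = 42
g = 21

21


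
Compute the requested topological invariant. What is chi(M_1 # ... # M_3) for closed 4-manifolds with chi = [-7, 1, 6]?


For n-manifolds: chi(A#B) = chi(A) + chi(B) - chi(S^4).
chi(S^4) = 1 + (-1)^4 = 2.
chi(#) = (sum chi_i) - (3-1)*chi(S^4) = 0 - 2*2 = -4

-4


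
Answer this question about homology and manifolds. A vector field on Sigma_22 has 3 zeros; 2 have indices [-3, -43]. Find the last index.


Poincare-Hopf: sum of indices = chi(M).
chi(Sigma_22) = 2 - 2*22 = -42.
Sum of known indices = -46.
x = chi - (sum known) = -42 - (-46) = 4

4


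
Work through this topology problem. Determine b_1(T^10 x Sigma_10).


pi_1(A x B) = pi_1(A) x pi_1(B); rank of abelianization = b_1.
b_1(T^10) = 10, b_1(Sigma_10) = 2*10 = 20.
b_1(product) = 10 + 20 = 30

30


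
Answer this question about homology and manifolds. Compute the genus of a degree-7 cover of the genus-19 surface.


For an n-sheeted cover: chi(E) = n * chi(B).
chi(Sigma_19) = 2 - 2*19 = -36.
chi(E) = 7 * (-36) = -252.
genus(E) = (2 - chi(E))/2 = (2 - (-252))/2 = 254/2 = 127

127


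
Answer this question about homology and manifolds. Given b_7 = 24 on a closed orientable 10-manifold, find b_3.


Poincare duality for closed orientable n-manifolds: b_k = b_{n-k}.
Here n = 10, so b_3 = b_7 = 24

24


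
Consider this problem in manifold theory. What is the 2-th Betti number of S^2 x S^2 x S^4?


Each S^d has Poincare polynomial 1 + t^d.
The product S^2 x S^2 x S^4 has Poincare polynomial prod(1+t^d_i).
Expanding: b_0=1, b_2=2, b_4=2, b_6=2, b_8=1.
b_2 = 2

2


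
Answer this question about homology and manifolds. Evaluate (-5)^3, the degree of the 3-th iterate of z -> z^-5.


deg(f) = -5. Degree is multiplicative: deg(f^3) = (deg f)^3.
deg(f^3) = (-5)^3 = -125

-125


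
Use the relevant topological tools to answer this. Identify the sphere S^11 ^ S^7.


S^m ^ S^n = S^{m+n}.
k = 11 + 7 = 18

18


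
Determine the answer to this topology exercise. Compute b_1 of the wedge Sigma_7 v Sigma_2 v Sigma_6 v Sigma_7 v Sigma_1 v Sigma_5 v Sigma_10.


For a wedge X v Y: reduced H_k(X v Y) = H_k(X) + H_k(Y).
Each Sigma_g contributes b_1 = 2g.
b_1 = 14 + 4 + 12 + 14 + 2 + 10 + 20 = 76

76


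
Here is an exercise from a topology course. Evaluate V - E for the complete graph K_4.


K_4: V = 4, E = C(4,2) = 6.
chi = V - E = 4 - 6 = -2

-2


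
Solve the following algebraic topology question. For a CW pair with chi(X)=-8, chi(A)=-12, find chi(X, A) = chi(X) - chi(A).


Relative Euler characteristic: chi(X, A) = chi(X) - chi(A).
= -8 - (-12) = 4

4


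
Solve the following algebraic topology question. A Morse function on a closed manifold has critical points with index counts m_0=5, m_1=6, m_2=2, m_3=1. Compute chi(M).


Morse theory: chi(M) = sum_k (-1)^k m_k where m_k = #(index-k critical points).
= (5) + (-6) + (2) + (-1) = 0

0


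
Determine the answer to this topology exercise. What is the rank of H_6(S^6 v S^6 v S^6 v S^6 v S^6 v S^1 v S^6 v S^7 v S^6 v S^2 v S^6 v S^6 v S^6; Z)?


For a wedge of spheres, H_k (k>0) is free on one generator per sphere of dimension k.
Spheres of dimension 6: count = 10.
b_6 = 10

10


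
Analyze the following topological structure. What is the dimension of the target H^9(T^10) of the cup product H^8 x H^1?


Cup product: H^p x H^q -> H^{p+q}; here p+q = 8+1 = 9.
rank H^k(T^n) = C(n,k).
C(10,9) = 10

10


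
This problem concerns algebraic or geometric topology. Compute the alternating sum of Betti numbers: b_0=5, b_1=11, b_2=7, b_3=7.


chi = sum_k (-1)^k b_k.
= (5) + (-11) + (7) + (-7)
= -6

-6


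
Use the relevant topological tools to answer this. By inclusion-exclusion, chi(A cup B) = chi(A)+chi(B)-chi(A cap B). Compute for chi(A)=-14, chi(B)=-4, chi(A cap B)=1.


chi(A cup B) = chi(A) + chi(B) - chi(A cap B)
= -14 + (-4) - (1)
= -19

-19


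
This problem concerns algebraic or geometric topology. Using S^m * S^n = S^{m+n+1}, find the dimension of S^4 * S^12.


Join of spheres: S^m * S^n = S^{m+n+1}.
dim = 4 + 12 + 1 = 17

17


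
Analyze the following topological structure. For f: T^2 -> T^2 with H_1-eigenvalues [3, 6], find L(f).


For a torus self-map: L(f) = det(I - A) where A acts on H_1.
L(f) = (1-3) * (1-6) = -2 * -5 = 10

10


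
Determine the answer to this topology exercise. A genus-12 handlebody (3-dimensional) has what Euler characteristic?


A genus-g handlebody deformation retracts to a wedge of g circles.
chi(vee_g S^1) = 1 - g.
chi(H_12) = 1 - 12 = -11

-11


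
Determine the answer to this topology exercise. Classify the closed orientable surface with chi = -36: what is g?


chi = 2 - 2g for closed orientable surfaces.
-36 = 2 - 2g
2g = 2 - (-36) = 38
g = 19

19


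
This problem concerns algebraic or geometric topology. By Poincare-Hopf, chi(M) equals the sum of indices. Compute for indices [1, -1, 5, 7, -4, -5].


Poincare-Hopf: chi(M) = sum of indices of zeros.
chi = (1) + (-1) + (5) + (7) + (-4) + (-5) = 3

3


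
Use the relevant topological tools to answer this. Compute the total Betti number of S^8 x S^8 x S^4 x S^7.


Total Betti number is multiplicative under products.
Each S^d (d>=1) has total Betti number 2.
There are 4 sphere factors.
Total = 2^4 = 16

16


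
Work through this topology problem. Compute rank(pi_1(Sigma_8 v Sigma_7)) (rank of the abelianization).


For a wedge: H_1(A v B) = H_1(A) + H_1(B).
b_1(Sigma_8) = 16, b_1(Sigma_7) = 14.
b_1 = 16 + 14 = 30

30


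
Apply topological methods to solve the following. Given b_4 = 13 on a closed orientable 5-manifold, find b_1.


Poincare duality for closed orientable n-manifolds: b_k = b_{n-k}.
Here n = 5, so b_1 = b_4 = 13

13


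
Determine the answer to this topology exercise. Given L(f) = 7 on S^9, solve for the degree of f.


L(f) = 1 + (-1)^9 deg(f) on S^9.
7 = 1 + (-1)^9 * deg(f)
(-1)^9 * deg(f) = 6
deg(f) = -6

-6


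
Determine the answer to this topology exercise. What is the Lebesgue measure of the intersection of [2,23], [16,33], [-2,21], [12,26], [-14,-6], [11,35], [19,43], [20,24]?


Intersection = [max(a_i), min(b_i)] = [20, -6].
Since 20 > -6, the intersection is empty.
Length = 0

0


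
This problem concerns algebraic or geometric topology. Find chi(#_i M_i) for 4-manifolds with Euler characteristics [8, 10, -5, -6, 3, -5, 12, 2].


For n-manifolds: chi(A#B) = chi(A) + chi(B) - chi(S^4).
chi(S^4) = 1 + (-1)^4 = 2.
chi(#) = (sum chi_i) - (8-1)*chi(S^4) = 19 - 7*2 = 5

5


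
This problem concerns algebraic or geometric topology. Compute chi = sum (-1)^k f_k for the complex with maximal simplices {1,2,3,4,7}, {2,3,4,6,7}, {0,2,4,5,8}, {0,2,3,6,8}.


Enumerate all faces; f-vector: f_0=9, f_1=27, f_2=34, f_3=19, f_4=4.
chi = sum (-1)^k f_k = 1

1


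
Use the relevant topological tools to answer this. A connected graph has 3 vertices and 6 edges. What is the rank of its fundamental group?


For a connected graph: rank(pi_1) = b_1 = E - V + 1 = 1 - chi.
chi = V - E = 3 - 6 = -3.
rank = 1 - (-3) = 6 - 3 + 1 = 4

4


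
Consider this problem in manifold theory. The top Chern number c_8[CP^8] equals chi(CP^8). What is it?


For any closed oriented manifold, <e(TM),[M]> = chi(M).
chi(CP^8) = 8+1 = 9

9


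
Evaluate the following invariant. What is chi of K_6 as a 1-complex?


K_6: V = 6, E = C(6,2) = 15.
chi = V - E = 6 - 15 = -9

-9


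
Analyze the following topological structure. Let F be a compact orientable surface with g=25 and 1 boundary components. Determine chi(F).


For a compact orientable surface with genus g and b boundary components: chi = 2 - 2g - b.
chi = 2 - 2*25 - 1 = 2 - 50 - 1 = -49

-49


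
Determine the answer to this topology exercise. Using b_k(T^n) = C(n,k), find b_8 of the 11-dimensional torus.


By the Kunneth formula, b_k(T^n) = C(n,k).
b_8(T^11) = C(11,8).
C(11,8) = 11!/(8!*3!) = 165

165


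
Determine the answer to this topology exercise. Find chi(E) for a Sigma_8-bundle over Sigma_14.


For a fiber bundle F -> E -> B (with CW structure): chi(E) = chi(B) * chi(F).
chi(Sigma_14) = -26, chi(Sigma_8) = -14.
chi(E) = (-26) * (-14) = 364

364


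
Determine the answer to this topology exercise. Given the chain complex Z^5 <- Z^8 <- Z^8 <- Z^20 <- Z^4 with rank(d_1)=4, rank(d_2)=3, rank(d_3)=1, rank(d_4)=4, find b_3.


rank H_k = rank(ker d_k) - rank(im d_{k+1}).
rank(ker d_3) = rank(C_3) - rank(d_3) = 20 - 1 = 19.
rank(im d_{3+1}) = 4.
rank H_3 = 19 - 4 = 15

15


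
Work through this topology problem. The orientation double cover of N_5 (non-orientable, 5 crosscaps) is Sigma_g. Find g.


chi(N_5) = 2 - 5 = -3.
Double cover: chi(Sigma_g) = 2 * chi(N_5) = 2*(-3) = -6.
2 - 2g = -6, so g = (2 - (-6))/2 = 8/2 = 4

4


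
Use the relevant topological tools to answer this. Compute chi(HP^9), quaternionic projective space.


HP^9 has one cell in each dimension 0, 4, ..., 4*9 (9+1 cells, all even-dim).
chi = 9 + 1 = 10

10


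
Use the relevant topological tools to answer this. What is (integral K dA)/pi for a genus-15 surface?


Gauss-Bonnet: integral K dA = 2*pi*chi(M).
chi(Sigma_15) = 2 - 2*15 = -28.
(integral K dA)/pi = 2*chi = 2*(-28) = -56

-56


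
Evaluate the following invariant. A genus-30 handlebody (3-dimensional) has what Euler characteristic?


A genus-g handlebody deformation retracts to a wedge of g circles.
chi(vee_g S^1) = 1 - g.
chi(H_30) = 1 - 30 = -29

-29


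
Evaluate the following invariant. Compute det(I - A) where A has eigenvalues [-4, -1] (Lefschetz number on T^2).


For a torus self-map: L(f) = det(I - A) where A acts on H_1.
L(f) = (1--4) * (1--1) = 5 * 2 = 10

10


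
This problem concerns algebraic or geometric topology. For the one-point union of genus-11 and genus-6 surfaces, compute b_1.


For a wedge: H_1(A v B) = H_1(A) + H_1(B).
b_1(Sigma_11) = 22, b_1(Sigma_6) = 12.
b_1 = 22 + 12 = 34

34


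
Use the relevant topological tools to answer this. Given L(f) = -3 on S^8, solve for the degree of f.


L(f) = 1 + (-1)^8 deg(f) on S^8.
-3 = 1 + (-1)^8 * deg(f)
(-1)^8 * deg(f) = -4
deg(f) = -4

-4


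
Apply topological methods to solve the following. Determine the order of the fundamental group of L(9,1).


pi_1(L(p,q)) = Z/pZ for any q coprime to p.
|pi_1(L(9,1))| = 9

9


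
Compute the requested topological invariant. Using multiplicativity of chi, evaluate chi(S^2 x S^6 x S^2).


chi is multiplicative: chi(X x Y) = chi(X) chi(Y).
Each even-dim sphere has chi = 2. There are 3 factors.
chi = 2^3 = 8

8


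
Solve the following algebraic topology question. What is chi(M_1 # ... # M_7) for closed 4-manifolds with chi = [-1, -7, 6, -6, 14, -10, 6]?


For n-manifolds: chi(A#B) = chi(A) + chi(B) - chi(S^4).
chi(S^4) = 1 + (-1)^4 = 2.
chi(#) = (sum chi_i) - (7-1)*chi(S^4) = 2 - 6*2 = -10

-10


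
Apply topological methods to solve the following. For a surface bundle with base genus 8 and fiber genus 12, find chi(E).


For a fiber bundle F -> E -> B (with CW structure): chi(E) = chi(B) * chi(F).
chi(Sigma_8) = -14, chi(Sigma_12) = -22.
chi(E) = (-14) * (-22) = 308

308


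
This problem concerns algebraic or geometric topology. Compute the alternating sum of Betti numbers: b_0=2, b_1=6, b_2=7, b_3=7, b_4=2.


chi = sum_k (-1)^k b_k.
= (2) + (-6) + (7) + (-7) + (2)
= -2

-2


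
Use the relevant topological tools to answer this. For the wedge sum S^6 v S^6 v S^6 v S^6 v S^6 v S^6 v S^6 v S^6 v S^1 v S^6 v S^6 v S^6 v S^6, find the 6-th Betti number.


For a wedge of spheres, H_k (k>0) is free on one generator per sphere of dimension k.
Spheres of dimension 6: count = 12.
b_6 = 12

12


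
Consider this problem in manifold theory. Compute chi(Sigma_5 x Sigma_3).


chi(Sigma_5) = 2 - 2*5 = -8
chi(Sigma_3) = 2 - 2*3 = -4
chi(product) = (-8) * (-4) = 32

32


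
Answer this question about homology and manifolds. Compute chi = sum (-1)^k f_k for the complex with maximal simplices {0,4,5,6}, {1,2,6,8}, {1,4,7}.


Enumerate all faces; f-vector: f_0=8, f_1=15, f_2=9, f_3=2.
chi = sum (-1)^k f_k = 0

0


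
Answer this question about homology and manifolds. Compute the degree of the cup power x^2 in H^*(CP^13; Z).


|x| = 2 in H^*(CP^n).
|x^2| = 2 * |x| = 2 * 2 = 4

4


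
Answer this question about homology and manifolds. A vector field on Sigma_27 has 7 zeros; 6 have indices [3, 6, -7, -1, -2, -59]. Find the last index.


Poincare-Hopf: sum of indices = chi(M).
chi(Sigma_27) = 2 - 2*27 = -52.
Sum of known indices = -60.
x = chi - (sum known) = -52 - (-60) = 8

8


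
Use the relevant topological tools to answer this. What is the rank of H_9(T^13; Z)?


By the Kunneth formula, b_k(T^n) = C(n,k).
b_9(T^13) = C(13,9).
C(13,9) = 13!/(9!*4!) = 715

715


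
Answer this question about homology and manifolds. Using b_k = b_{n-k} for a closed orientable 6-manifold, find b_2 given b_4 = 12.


Poincare duality for closed orientable n-manifolds: b_k = b_{n-k}.
Here n = 6, so b_2 = b_4 = 12

12


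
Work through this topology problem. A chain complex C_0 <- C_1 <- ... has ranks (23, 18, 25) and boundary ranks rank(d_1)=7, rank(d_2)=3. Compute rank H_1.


rank H_k = rank(ker d_k) - rank(im d_{k+1}).
rank(ker d_1) = rank(C_1) - rank(d_1) = 18 - 7 = 11.
rank(im d_{1+1}) = 3.
rank H_1 = 11 - 3 = 8

8


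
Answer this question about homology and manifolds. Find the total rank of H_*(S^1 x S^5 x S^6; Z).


Total Betti number is multiplicative under products.
Each S^d (d>=1) has total Betti number 2.
There are 3 sphere factors.
Total = 2^3 = 8

8


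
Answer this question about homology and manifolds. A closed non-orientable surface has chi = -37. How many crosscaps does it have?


chi = 2 - k for closed non-orientable surfaces with k crosscaps.
-37 = 2 - k
k = 2 - (-37) = 39

39


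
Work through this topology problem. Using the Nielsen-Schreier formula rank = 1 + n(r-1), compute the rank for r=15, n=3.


Nielsen-Schreier: an index-n subgroup of F_r is free of rank 1 + n(r-1).
Equivalently: chi(cover) = n*chi(base); chi(vee_r S^1) = 1 - 15 = -14.
chi(E) = 3*(-14) = -42; rank = 1 - chi(E) = 1 - (-42) = 43.
rank = 1 + 3*(15-1) = 1 + 42 = 43

43


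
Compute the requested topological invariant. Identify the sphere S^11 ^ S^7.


S^m ^ S^n = S^{m+n}.
k = 11 + 7 = 18

18


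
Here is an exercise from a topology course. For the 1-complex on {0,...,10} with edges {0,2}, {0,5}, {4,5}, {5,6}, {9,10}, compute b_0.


Run DFS/union-find over 11 vertices.
V = 11, E = 5.
Number of components = 6

6


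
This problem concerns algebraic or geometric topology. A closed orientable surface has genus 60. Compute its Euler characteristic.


For a closed orientable surface of genus g: chi = 2 - 2g.
Here g = 60.
chi = 2 - 2*60 = 2 - 120 = -118

-118


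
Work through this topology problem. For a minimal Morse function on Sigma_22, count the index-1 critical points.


A perfect Morse function has m_k = b_k.
For Sigma_22: b_0=1, b_1=2g=44, b_2=1.
Saddles m_1 = 2g = 44

44


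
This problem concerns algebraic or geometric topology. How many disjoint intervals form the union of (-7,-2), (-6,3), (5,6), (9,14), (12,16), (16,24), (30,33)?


Sort and merge overlapping open intervals.
Merged: (-7,3), (5,6), (9,16), (16,24), (30,33).
Number of components = 5

5


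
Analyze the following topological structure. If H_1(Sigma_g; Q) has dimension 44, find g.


For a closed orientable surface: b_1 = 2g.
44 = 2g
g = 44 / 2 = 22

22


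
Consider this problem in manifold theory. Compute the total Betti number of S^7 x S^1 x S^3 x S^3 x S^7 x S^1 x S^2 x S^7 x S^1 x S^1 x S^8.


Total Betti number is multiplicative under products.
Each S^d (d>=1) has total Betti number 2.
There are 11 sphere factors.
Total = 2^11 = 2048

2048


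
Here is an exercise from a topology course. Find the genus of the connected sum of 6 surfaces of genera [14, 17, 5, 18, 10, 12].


Genus is additive under connected sum of orientable surfaces.
g = 14 + 17 + 5 + 18 + 10 + 12 = 76

76


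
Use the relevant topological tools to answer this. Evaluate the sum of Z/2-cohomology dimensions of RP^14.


H^k(RP^14; Z/2) = Z/2 for each 0 <= k <= 14.
Total dimension = 14 + 1 = 15

15


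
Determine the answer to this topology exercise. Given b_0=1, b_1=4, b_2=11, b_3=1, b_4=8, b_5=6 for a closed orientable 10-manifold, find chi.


By Poincare duality b_k = b_{10-k}, so full Betti numbers: b_0=1, b_1=4, b_2=11, b_3=1, b_4=8, b_5=6, b_6=8, b_7=1, b_8=11, b_9=4, b_10=1.
chi = sum (-1)^k b_k = 24

24


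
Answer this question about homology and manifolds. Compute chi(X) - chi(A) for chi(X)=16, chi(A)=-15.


Relative Euler characteristic: chi(X, A) = chi(X) - chi(A).
= 16 - (-15) = 31

31


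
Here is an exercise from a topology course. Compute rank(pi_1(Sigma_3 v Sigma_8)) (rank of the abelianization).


For a wedge: H_1(A v B) = H_1(A) + H_1(B).
b_1(Sigma_3) = 6, b_1(Sigma_8) = 16.
b_1 = 6 + 16 = 22

22


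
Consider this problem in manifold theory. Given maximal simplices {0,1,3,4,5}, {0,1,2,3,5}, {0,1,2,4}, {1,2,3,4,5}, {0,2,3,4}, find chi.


Enumerate all faces; f-vector: f_0=6, f_1=15, f_2=20, f_3=14, f_4=3.
chi = sum (-1)^k f_k = 0

0


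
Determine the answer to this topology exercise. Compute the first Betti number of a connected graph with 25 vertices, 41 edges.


For a connected graph: rank(pi_1) = b_1 = E - V + 1 = 1 - chi.
chi = V - E = 25 - 41 = -16.
rank = 1 - (-16) = 41 - 25 + 1 = 17

17


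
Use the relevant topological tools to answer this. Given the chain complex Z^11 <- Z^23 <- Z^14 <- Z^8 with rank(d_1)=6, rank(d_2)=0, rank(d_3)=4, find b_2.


rank H_k = rank(ker d_k) - rank(im d_{k+1}).
rank(ker d_2) = rank(C_2) - rank(d_2) = 14 - 0 = 14.
rank(im d_{2+1}) = 4.
rank H_2 = 14 - 4 = 10

10


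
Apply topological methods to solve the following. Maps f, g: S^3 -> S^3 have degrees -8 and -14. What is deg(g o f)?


Degree is multiplicative under composition: deg(g o f) = deg(g) * deg(f).
= -14 * -8 = 112

112


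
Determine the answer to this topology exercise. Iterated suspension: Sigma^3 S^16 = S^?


Each suspension raises dimension by 1: Sigma S^n = S^{n+1}.
Sigma^3 S^16 = S^{16+3} = S^19

19


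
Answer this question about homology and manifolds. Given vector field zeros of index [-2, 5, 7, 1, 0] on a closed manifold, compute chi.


Poincare-Hopf: chi(M) = sum of indices of zeros.
chi = (-2) + (5) + (7) + (1) + (0) = 11

11


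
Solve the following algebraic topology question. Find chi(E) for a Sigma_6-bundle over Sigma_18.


For a fiber bundle F -> E -> B (with CW structure): chi(E) = chi(B) * chi(F).
chi(Sigma_18) = -34, chi(Sigma_6) = -10.
chi(E) = (-34) * (-10) = 340

340


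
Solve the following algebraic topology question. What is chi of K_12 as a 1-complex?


K_12: V = 12, E = C(12,2) = 66.
chi = V - E = 12 - 66 = -54

-54


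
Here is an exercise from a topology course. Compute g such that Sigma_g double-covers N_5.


chi(N_5) = 2 - 5 = -3.
Double cover: chi(Sigma_g) = 2 * chi(N_5) = 2*(-3) = -6.
2 - 2g = -6, so g = (2 - (-6))/2 = 8/2 = 4

4


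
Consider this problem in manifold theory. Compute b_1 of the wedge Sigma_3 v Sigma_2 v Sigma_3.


For a wedge X v Y: reduced H_k(X v Y) = H_k(X) + H_k(Y).
Each Sigma_g contributes b_1 = 2g.
b_1 = 6 + 4 + 6 = 16

16


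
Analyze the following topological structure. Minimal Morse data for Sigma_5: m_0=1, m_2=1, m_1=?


A perfect Morse function has m_k = b_k.
For Sigma_5: b_0=1, b_1=2g=10, b_2=1.
Saddles m_1 = 2g = 10

10


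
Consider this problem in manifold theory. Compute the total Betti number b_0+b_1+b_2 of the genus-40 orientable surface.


For Sigma_40: b_0 = 1, b_1 = 2g = 80, b_2 = 1.
Total = 1 + 80 + 1 = 82

82


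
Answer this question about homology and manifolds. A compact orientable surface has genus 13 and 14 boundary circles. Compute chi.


For a compact orientable surface with genus g and b boundary components: chi = 2 - 2g - b.
chi = 2 - 2*13 - 14 = 2 - 26 - 14 = -38

-38


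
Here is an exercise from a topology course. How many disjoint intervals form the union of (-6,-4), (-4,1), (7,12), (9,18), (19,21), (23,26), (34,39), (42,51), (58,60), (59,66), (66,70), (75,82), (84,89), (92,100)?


Sort and merge overlapping open intervals.
Merged: (-6,-4), (-4,1), (7,18), (19,21), (23,26), (34,39), (42,51), (58,66), (66,70), (75,82), (84,89), (92,100).
Number of components = 12

12


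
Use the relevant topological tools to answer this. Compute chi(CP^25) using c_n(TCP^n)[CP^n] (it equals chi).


For any closed oriented manifold, <e(TM),[M]> = chi(M).
chi(CP^25) = 25+1 = 26

26


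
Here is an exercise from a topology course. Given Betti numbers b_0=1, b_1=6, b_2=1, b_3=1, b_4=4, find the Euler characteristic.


chi = sum_k (-1)^k b_k.
= (1) + (-6) + (1) + (-1) + (4)
= -1

-1


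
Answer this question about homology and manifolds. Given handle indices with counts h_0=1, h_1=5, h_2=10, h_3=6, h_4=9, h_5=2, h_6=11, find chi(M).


Handles of index k contribute (-1)^k to chi (same as CW cells).
chi = (1) + (-5) + (10) + (-6) + (9) + (-2) + (11) = 18

18


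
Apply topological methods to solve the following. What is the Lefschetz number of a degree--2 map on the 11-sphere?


On S^11: L(f) = tr(f_0*) + (-1)^11 tr(f_11*) = 1 + (-1)^11 * deg(f).
L(f) = 1 + (-1)^11 * -2 = 1 + 2 = 3

3


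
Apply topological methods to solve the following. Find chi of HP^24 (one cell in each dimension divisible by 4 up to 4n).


HP^24 has one cell in each dimension 0, 4, ..., 4*24 (24+1 cells, all even-dim).
chi = 24 + 1 = 25

25


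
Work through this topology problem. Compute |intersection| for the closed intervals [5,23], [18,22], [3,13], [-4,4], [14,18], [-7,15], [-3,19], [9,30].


Intersection = [max(a_i), min(b_i)] = [18, 4].
Since 18 > 4, the intersection is empty.
Length = 0

0


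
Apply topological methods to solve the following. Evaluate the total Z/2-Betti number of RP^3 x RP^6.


dim H^*(RP^n; Z/2) = n+1 (one Z/2 in each degree 0..n).
Total Betti number is multiplicative.
Total = (3+1) * (6+1) = 4 * 7 = 28

28


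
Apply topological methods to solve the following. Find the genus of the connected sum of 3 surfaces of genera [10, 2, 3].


Genus is additive under connected sum of orientable surfaces.
g = 10 + 2 + 3 = 15

15


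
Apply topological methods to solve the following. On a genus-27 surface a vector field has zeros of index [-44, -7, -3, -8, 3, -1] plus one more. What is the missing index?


Poincare-Hopf: sum of indices = chi(M).
chi(Sigma_27) = 2 - 2*27 = -52.
Sum of known indices = -60.
x = chi - (sum known) = -52 - (-60) = 8

8


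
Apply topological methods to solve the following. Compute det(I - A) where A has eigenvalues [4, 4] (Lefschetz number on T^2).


For a torus self-map: L(f) = det(I - A) where A acts on H_1.
L(f) = (1-4) * (1-4) = -3 * -3 = 9

9


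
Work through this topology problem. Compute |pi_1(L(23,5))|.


pi_1(L(p,q)) = Z/pZ for any q coprime to p.
|pi_1(L(23,5))| = 23

23


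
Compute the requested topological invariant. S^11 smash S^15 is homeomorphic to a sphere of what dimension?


S^m ^ S^n = S^{m+n}.
k = 11 + 15 = 26

26


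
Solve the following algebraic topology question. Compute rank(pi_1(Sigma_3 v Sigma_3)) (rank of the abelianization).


For a wedge: H_1(A v B) = H_1(A) + H_1(B).
b_1(Sigma_3) = 6, b_1(Sigma_3) = 6.
b_1 = 6 + 6 = 12

12


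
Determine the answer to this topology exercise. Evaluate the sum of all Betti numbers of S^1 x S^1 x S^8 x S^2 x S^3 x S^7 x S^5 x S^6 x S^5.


Total Betti number is multiplicative under products.
Each S^d (d>=1) has total Betti number 2.
There are 9 sphere factors.
Total = 2^9 = 512

512


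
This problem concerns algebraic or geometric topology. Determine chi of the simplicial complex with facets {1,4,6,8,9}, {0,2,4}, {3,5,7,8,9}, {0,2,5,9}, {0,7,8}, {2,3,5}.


Enumerate all faces; f-vector: f_0=10, f_1=29, f_2=27, f_3=11, f_4=2.
chi = sum (-1)^k f_k = -1

-1


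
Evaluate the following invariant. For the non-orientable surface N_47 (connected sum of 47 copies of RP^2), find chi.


For a non-orientable closed surface with k crosscaps: chi = 2 - k.
Here k = 47.
chi = 2 - 47 = -45

-45


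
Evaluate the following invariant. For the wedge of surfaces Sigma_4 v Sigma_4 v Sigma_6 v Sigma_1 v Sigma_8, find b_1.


For a wedge X v Y: reduced H_k(X v Y) = H_k(X) + H_k(Y).
Each Sigma_g contributes b_1 = 2g.
b_1 = 8 + 8 + 12 + 2 + 16 = 46

46


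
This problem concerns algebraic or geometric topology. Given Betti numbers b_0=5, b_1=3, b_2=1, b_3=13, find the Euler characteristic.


chi = sum_k (-1)^k b_k.
= (5) + (-3) + (1) + (-13)
= -10

-10


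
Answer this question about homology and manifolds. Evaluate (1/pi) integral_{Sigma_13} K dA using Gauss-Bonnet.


Gauss-Bonnet: integral K dA = 2*pi*chi(M).
chi(Sigma_13) = 2 - 2*13 = -24.
(integral K dA)/pi = 2*chi = 2*(-24) = -48

-48


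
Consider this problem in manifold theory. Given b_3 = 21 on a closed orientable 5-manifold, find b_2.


Poincare duality for closed orientable n-manifolds: b_k = b_{n-k}.
Here n = 5, so b_2 = b_3 = 21

21


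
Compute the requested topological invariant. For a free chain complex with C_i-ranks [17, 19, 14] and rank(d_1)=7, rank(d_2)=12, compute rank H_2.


rank H_k = rank(ker d_k) - rank(im d_{k+1}).
rank(ker d_2) = rank(C_2) - rank(d_2) = 14 - 12 = 2.
rank(im d_{2+1}) = 0.
rank H_2 = 2 - 0 = 2

2


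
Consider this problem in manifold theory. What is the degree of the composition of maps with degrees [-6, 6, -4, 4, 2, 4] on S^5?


Degree is multiplicative: deg(composition) = product of degrees.
= (-6) * (6) * (-4) * (4) * (2) * (4) = 4608

4608


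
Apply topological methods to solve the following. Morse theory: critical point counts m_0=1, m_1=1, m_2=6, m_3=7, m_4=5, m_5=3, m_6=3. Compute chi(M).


Morse theory: chi(M) = sum_k (-1)^k m_k where m_k = #(index-k critical points).
= (1) + (-1) + (6) + (-7) + (5) + (-3) + (3) = 4

4


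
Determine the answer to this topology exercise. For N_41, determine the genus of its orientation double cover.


chi(N_41) = 2 - 41 = -39.
Double cover: chi(Sigma_g) = 2 * chi(N_41) = 2*(-39) = -78.
2 - 2g = -78, so g = (2 - (-78))/2 = 80/2 = 40

40


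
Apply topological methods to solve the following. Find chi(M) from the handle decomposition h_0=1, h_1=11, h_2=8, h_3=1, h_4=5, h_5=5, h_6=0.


Handles of index k contribute (-1)^k to chi (same as CW cells).
chi = (1) + (-11) + (8) + (-1) + (5) + (-5) + (0) = -3

-3


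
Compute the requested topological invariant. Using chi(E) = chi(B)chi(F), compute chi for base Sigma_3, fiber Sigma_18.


For a fiber bundle F -> E -> B (with CW structure): chi(E) = chi(B) * chi(F).
chi(Sigma_3) = -4, chi(Sigma_18) = -34.
chi(E) = (-4) * (-34) = 136

136


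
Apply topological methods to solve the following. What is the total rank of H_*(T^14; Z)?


b_k(T^14) = C(14,k), so the sum over k is sum_k C(14,k) = 2^14.
Total = 2^14 = 16384

16384


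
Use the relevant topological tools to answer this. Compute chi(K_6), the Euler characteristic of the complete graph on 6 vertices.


K_6: V = 6, E = C(6,2) = 15.
chi = V - E = 6 - 15 = -9

-9


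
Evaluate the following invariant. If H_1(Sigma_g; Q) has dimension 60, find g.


For a closed orientable surface: b_1 = 2g.
60 = 2g
g = 60 / 2 = 30

30


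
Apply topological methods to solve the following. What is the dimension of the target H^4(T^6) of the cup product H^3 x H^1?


Cup product: H^p x H^q -> H^{p+q}; here p+q = 3+1 = 4.
rank H^k(T^n) = C(n,k).
C(6,4) = 15

15


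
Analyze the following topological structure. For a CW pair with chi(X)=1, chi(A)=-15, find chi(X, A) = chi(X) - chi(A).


Relative Euler characteristic: chi(X, A) = chi(X) - chi(A).
= 1 - (-15) = 16

16


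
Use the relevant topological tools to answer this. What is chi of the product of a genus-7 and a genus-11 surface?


chi(Sigma_7) = 2 - 2*7 = -12
chi(Sigma_11) = 2 - 2*11 = -20
chi(product) = (-12) * (-20) = 240

240


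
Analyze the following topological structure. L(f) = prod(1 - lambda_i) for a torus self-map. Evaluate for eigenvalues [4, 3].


For a torus self-map: L(f) = det(I - A) where A acts on H_1.
L(f) = (1-4) * (1-3) = -3 * -2 = 6

6


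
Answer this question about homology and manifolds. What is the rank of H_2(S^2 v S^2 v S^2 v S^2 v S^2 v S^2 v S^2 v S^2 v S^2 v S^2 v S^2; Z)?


For a wedge of spheres, H_k (k>0) is free on one generator per sphere of dimension k.
Spheres of dimension 2: count = 11.
b_2 = 11

11


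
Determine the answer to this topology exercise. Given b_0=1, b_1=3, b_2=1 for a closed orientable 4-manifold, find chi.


By Poincare duality b_k = b_{4-k}, so full Betti numbers: b_0=1, b_1=3, b_2=1, b_3=3, b_4=1.
chi = sum (-1)^k b_k = -3

-3


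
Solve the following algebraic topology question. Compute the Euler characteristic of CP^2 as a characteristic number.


For any closed oriented manifold, <e(TM),[M]> = chi(M).
chi(CP^2) = 2+1 = 3

3


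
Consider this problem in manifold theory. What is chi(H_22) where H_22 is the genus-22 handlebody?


A genus-g handlebody deformation retracts to a wedge of g circles.
chi(vee_g S^1) = 1 - g.
chi(H_22) = 1 - 22 = -21

-21


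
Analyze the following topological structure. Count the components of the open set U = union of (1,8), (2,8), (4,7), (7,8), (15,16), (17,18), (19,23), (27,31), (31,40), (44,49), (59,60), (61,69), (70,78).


Sort and merge overlapping open intervals.
Merged: (1,8), (15,16), (17,18), (19,23), (27,31), (31,40), (44,49), (59,60), (61,69), (70,78).
Number of components = 10

10


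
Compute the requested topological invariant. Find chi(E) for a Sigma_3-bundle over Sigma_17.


For a fiber bundle F -> E -> B (with CW structure): chi(E) = chi(B) * chi(F).
chi(Sigma_17) = -32, chi(Sigma_3) = -4.
chi(E) = (-32) * (-4) = 128

128
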